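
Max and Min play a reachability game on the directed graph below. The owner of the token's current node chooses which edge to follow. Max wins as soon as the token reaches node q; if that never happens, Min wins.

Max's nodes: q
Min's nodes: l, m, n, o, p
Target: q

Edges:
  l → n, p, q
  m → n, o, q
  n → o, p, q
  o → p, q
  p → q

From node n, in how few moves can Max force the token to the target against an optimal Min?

A0 = {q}
A1: add {p} — p (Min): all of {q} already in.
A2: add {o} — o (Min): all of {p, q} already in.
A3: add {n} — n (Min): all of {o, p, q} already in.
n enters the attractor at level 3, so Max can force the target in 3 moves from there.

3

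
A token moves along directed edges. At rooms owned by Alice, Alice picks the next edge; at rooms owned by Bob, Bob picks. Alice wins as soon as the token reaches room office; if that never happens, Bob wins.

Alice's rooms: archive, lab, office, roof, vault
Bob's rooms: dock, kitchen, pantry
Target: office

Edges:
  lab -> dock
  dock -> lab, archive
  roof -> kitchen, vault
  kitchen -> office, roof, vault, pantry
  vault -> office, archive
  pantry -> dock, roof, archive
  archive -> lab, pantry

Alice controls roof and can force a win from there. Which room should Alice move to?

vault

A0 = {office}
A1: add {vault} — vault (Alice) has vault→office.
A2: add {roof} — roof (Alice) has roof→vault.
A3 = A2; e.g. lab (Alice) has no edge into A2. Fixed point.
From roof, successor vault is in the attractor (rank 1); the other successor kitchen is not.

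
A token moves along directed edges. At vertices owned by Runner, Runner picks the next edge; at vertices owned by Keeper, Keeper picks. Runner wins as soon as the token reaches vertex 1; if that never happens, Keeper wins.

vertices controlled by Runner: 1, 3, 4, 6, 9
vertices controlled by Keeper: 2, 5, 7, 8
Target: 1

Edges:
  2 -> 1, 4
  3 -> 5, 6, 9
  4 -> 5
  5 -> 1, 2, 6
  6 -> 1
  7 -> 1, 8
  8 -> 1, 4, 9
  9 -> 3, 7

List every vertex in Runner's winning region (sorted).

1, 3, 6, 9

A0 = {1}
A1: add {6} — 6 (Runner) has 6→1.
A2: add {3} — 3 (Runner) has 3→6.
A3: add {9} — 9 (Runner) has 9→3.
A4 = A3; e.g. 2 (Keeper) can still go to 4. Fixed point.
Runner's winning region = {1, 3, 6, 9}.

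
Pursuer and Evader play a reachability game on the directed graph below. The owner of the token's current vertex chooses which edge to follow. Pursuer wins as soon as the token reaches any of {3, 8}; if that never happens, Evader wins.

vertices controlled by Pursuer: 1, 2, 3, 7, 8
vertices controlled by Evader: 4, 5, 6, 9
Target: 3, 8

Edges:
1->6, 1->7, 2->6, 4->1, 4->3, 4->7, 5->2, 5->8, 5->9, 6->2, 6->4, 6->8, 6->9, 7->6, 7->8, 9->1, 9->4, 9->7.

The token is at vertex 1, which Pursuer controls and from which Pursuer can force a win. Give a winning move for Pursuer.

7

A0 = {3, 8}
A1: add {7} — 7 (Pursuer) has 7→8.
A2: add {1} — 1 (Pursuer) has 1→7.
A3: add {4} — 4 (Evader): all of {1, 3, 7} already in.
A4: add {9} — 9 (Evader): all of {1, 4, 7} already in.
A5 = A4; e.g. 2 (Pursuer) has no edge into A4. Fixed point.
From 1, successor 7 is in the attractor (rank 1); the other successor 6 is not.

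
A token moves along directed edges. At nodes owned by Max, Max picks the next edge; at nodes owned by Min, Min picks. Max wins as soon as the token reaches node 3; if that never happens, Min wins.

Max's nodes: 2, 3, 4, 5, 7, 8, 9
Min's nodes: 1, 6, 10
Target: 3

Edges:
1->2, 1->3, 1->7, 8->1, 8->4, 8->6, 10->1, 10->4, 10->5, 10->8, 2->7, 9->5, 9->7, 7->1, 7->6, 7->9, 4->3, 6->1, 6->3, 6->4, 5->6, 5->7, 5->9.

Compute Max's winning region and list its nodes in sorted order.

3, 4, 8

A0 = {3}
A1: add {4} — 4 (Max) has 4→3.
A2: add {8} — 8 (Max) has 8→4.
A3 = A2; e.g. 1 (Min) can still go to 2. Fixed point.
Max's winning region = {3, 4, 8}.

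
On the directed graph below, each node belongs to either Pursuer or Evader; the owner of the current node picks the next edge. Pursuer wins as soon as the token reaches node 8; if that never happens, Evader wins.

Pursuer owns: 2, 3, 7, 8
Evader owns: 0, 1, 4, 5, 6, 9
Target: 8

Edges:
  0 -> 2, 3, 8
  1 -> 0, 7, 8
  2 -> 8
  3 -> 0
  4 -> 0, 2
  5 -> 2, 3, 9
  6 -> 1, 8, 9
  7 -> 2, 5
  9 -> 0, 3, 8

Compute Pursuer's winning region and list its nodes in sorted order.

A0 = {8}
A1: add {2} — 2 (Pursuer) has 2→8.
A2: add {7} — 7 (Pursuer) has 7→2.
A3 = A2; e.g. 0 (Evader) can still go to 3. Fixed point.
Pursuer's winning region = {2, 7, 8}.

2, 7, 8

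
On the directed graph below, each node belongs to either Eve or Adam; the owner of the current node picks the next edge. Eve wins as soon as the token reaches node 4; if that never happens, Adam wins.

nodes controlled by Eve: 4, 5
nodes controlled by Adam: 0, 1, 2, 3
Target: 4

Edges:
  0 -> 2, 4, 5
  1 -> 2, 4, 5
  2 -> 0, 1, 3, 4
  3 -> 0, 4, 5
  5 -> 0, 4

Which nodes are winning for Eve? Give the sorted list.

4, 5

A0 = {4}
A1: add {5} — 5 (Eve) has 5→4.
A2 = A1; e.g. 0 (Adam) can still go to 2. Fixed point.
Eve's winning region = {4, 5}.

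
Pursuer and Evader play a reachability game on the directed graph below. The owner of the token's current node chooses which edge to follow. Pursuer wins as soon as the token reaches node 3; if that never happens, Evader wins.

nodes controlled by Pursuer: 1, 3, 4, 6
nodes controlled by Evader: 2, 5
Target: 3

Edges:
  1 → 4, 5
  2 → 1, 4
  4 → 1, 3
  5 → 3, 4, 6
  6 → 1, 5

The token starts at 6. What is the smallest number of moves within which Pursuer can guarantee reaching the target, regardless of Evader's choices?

3

A0 = {3}
A1: add {4} — 4 (Pursuer) has 4→3.
A2: add {1} — 1 (Pursuer) has 1→4.
A3: add {2, 6} — 2 (Evader): all of {1, 4} already in; 6 (Pursuer) has 6→1.
6 enters the attractor at level 3, so Pursuer can force the target in 3 moves from there.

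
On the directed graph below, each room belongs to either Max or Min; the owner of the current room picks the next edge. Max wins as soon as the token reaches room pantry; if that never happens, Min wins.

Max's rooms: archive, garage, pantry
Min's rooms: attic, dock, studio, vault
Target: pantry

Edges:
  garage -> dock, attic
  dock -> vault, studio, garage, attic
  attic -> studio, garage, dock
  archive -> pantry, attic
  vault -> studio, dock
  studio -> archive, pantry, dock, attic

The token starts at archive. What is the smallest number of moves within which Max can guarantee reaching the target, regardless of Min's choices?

A0 = {pantry}
A1: add {archive} — archive (Max) has archive→pantry.
A2 = A1; e.g. vault (Min) can still go to studio. Fixed point.
archive enters the attractor at level 1, so Max can force the target in 1 move from there.

1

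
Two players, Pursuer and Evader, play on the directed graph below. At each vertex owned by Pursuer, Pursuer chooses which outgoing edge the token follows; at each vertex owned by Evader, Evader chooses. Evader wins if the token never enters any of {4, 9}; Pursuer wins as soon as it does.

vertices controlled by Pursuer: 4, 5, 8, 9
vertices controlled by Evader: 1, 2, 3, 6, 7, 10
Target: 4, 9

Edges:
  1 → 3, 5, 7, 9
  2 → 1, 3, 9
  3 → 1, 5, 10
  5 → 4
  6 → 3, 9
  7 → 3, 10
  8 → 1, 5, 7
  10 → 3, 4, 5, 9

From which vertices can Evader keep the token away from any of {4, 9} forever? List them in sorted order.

A0 = {4, 9}
A1: add {5} — 5 (Pursuer) has 5→4.
A2: add {8} — 8 (Pursuer) has 8→5.
A3 = A2; e.g. 1 (Evader) can still go to 3. Fixed point.
Pursuer's attractor = {4, 5, 8, 9}; Evader avoids the target exactly from the complement.

1, 2, 3, 6, 7, 10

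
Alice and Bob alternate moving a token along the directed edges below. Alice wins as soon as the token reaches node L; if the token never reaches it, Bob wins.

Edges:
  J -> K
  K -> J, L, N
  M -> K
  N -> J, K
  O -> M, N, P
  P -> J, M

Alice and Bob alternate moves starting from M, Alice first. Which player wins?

Track states (vertex, player-to-move).
A0 = {(L,Alice), (L,Bob)}
A1: add {(K,Alice)}.
A2: add {(J,Bob), (M,Bob)}.
A3: add {(N,Alice), (O,Alice), (P,Alice)}.
A4 = A3; e.g. (J,Alice) stays out. (M,Alice) never enters ⇒ Bob avoids the target.

Bob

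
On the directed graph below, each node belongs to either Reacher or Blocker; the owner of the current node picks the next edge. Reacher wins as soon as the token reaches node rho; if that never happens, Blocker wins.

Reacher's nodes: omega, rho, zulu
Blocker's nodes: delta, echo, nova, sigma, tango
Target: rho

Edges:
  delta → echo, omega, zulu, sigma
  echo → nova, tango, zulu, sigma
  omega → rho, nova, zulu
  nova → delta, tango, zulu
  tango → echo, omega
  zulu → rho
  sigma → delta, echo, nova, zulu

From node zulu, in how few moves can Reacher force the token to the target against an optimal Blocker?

1

A0 = {rho}
A1: add {omega, zulu} — omega (Reacher) has omega→rho; zulu (Reacher) has zulu→rho.
A2 = A1; e.g. delta (Blocker) can still go to echo. Fixed point.
zulu enters the attractor at level 1, so Reacher can force the target in 1 move from there.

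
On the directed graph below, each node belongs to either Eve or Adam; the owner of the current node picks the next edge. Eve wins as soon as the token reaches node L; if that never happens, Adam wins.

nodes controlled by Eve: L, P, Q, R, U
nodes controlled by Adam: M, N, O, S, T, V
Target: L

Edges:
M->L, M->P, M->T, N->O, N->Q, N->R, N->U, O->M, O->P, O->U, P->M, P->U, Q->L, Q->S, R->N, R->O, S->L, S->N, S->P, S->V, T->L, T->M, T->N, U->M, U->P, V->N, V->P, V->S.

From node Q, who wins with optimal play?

A0 = {L}
A1: add {Q} — Q (Eve) has Q→L.
A2 = A1; e.g. M (Adam) can still go to P. Fixed point.
Q ∈ A1, so Eve can force the target.

Eve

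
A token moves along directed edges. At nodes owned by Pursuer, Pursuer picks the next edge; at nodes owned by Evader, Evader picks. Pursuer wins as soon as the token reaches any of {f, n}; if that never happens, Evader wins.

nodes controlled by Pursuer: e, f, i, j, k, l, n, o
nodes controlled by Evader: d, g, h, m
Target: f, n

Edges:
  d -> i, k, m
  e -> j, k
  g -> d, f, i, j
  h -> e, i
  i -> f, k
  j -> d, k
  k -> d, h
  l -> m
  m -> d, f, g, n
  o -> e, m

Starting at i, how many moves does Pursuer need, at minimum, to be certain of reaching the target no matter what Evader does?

A0 = {f, n}
A1: add {i} — i (Pursuer) has i→f.
A2 = A1; e.g. d (Evader) can still go to k. Fixed point.
i enters the attractor at level 1, so Pursuer can force the target in 1 move from there.

1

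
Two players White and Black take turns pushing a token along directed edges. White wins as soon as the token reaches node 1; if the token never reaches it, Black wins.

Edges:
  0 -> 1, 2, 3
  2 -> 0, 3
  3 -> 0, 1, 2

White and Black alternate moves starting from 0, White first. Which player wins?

White

Track states (vertex, player-to-move).
A0 = {(1,White), (1,Black)}
A1: add {(0,White), (3,White)}.
(0,White) ∈ A1 ⇒ White forces the target.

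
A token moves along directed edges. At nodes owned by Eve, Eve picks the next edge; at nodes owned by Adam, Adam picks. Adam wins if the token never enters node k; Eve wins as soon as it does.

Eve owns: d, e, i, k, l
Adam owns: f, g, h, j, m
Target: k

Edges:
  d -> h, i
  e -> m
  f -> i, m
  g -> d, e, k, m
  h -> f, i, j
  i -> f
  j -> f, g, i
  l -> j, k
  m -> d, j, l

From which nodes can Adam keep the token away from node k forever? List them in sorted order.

A0 = {k}
A1: add {l} — l (Eve) has l→k.
A2 = A1; e.g. d (Eve) has no edge into A1. Fixed point.
Eve's attractor = {k, l}; Adam avoids the target exactly from the complement.

d, e, f, g, h, i, j, m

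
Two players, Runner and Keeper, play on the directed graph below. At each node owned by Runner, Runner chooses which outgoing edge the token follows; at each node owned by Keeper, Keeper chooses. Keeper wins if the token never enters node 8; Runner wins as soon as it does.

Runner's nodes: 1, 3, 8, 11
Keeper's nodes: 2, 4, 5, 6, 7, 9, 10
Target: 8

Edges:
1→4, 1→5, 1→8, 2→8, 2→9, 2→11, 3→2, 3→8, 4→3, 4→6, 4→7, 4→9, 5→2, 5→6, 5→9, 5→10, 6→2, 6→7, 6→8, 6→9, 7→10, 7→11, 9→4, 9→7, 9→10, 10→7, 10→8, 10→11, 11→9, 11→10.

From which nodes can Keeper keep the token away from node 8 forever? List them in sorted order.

A0 = {8}
A1: add {1, 3} — 1 (Runner) has 1→8; 3 (Runner) has 3→8.
A2 = A1; e.g. 2 (Keeper) can still go to 9. Fixed point.
Runner's attractor = {1, 3, 8}; Keeper avoids the target exactly from the complement.

2, 4, 5, 6, 7, 9, 10, 11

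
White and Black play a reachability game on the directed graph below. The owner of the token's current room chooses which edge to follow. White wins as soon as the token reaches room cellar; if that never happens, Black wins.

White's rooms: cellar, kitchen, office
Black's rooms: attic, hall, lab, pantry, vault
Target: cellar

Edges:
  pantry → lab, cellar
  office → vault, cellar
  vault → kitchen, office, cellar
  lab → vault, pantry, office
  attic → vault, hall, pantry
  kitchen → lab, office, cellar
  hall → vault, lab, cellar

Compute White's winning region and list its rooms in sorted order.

cellar, kitchen, office, vault

A0 = {cellar}
A1: add {kitchen, office} — kitchen (White) has kitchen→cellar; office (White) has office→cellar.
A2: add {vault} — vault (Black): all of {kitchen, office, cellar} already in.
A3 = A2; e.g. attic (Black) can still go to hall. Fixed point.
White's winning region = {cellar, kitchen, office, vault}.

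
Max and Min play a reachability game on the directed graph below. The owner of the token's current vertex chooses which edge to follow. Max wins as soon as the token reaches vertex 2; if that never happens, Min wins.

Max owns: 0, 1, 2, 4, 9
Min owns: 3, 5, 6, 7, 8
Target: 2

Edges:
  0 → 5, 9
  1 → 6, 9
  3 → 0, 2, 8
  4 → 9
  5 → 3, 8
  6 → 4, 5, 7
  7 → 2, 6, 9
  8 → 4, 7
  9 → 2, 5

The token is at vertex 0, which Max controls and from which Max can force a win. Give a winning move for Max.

A0 = {2}
A1: add {9} — 9 (Max) has 9→2.
A2: add {0, 1, 4} — 0 (Max) has 0→9; 1 (Max) has 1→9; 4 (Max) has 4→9.
A3 = A2; e.g. 3 (Min) can still go to 8. Fixed point.
From 0, successor 9 is in the attractor (rank 1); the other successor 5 is not.

9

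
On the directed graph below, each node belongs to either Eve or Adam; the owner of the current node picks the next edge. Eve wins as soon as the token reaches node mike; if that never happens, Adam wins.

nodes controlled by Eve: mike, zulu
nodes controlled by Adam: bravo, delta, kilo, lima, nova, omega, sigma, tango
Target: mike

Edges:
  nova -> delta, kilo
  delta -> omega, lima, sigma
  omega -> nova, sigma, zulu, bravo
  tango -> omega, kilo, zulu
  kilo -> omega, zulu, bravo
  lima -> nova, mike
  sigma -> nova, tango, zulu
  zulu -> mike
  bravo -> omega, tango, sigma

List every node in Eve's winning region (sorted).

mike, zulu

A0 = {mike}
A1: add {zulu} — zulu (Eve) has zulu→mike.
A2 = A1; e.g. nova (Adam) can still go to delta. Fixed point.
Eve's winning region = {mike, zulu}.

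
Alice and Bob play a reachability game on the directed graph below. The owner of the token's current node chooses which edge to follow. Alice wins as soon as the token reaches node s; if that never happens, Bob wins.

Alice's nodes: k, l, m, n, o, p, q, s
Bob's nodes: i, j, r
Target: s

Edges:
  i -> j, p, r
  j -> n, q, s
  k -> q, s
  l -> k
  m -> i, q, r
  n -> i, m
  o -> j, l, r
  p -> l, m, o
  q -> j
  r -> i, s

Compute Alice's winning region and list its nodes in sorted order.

A0 = {s}
A1: add {k} — k (Alice) has k→s.
A2: add {l} — l (Alice) has l→k.
A3: add {o, p} — o (Alice) has o→l; p (Alice) has p→l.
A4 = A3; e.g. i (Bob) can still go to j. Fixed point.
Alice's winning region = {k, l, o, p, s}.

k, l, o, p, s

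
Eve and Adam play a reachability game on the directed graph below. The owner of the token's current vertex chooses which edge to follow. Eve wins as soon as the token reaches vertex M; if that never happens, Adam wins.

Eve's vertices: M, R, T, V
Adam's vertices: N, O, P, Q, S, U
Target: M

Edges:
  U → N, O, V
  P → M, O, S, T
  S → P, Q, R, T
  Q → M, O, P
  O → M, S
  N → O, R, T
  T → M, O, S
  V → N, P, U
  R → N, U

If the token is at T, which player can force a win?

Eve

A0 = {M}
A1: add {T} — T (Eve) has T→M.
A2 = A1; e.g. N (Adam) can still go to O. Fixed point.
T ∈ A1, so Eve can force the target.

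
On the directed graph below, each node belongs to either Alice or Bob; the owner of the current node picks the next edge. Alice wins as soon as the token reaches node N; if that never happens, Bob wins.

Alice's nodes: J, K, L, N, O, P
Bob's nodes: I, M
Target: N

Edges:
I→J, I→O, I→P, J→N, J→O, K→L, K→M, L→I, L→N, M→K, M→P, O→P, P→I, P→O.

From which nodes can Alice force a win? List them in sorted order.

J, K, L, N

A0 = {N}
A1: add {J, L} — J (Alice) has J→N; L (Alice) has L→N.
A2: add {K} — K (Alice) has K→L.
A3 = A2; e.g. I (Bob) can still go to O. Fixed point.
Alice's winning region = {J, K, L, N}.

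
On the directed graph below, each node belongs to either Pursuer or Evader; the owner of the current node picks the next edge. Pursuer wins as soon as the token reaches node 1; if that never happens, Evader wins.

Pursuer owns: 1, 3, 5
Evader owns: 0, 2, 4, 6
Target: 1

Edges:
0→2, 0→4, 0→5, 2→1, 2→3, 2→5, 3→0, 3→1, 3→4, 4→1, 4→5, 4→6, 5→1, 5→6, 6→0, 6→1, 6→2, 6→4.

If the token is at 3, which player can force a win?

A0 = {1}
A1: add {3, 5} — 3 (Pursuer) has 3→1; 5 (Pursuer) has 5→1.
3 ∈ A1, so Pursuer can force the target.

Pursuer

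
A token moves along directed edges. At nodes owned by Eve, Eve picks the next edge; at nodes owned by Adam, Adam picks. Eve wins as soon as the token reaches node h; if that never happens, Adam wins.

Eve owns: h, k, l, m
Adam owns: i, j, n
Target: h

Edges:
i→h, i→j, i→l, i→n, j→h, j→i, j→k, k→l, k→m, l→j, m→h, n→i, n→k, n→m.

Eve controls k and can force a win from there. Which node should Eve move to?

m

A0 = {h}
A1: add {m} — m (Eve) has m→h.
A2: add {k} — k (Eve) has k→m.
A3 = A2; e.g. i (Adam) can still go to j. Fixed point.
From k, successor m is in the attractor (rank 1); the other successor l is not.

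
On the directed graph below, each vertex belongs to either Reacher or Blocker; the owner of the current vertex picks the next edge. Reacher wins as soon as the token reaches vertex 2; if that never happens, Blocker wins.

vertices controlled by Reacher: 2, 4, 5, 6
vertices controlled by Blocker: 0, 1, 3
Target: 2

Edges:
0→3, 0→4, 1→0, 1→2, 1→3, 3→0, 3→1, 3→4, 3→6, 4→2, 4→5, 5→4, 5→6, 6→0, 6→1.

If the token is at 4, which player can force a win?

Reacher

A0 = {2}
A1: add {4} — 4 (Reacher) has 4→2.
4 ∈ A1, so Reacher can force the target.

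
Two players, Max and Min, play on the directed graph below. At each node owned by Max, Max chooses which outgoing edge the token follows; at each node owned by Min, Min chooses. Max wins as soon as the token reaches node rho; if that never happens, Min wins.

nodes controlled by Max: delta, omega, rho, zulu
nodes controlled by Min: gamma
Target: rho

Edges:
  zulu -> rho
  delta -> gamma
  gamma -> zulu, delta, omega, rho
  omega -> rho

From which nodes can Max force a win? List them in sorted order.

A0 = {rho}
A1: add {omega, zulu} — zulu (Max) has zulu→rho; omega (Max) has omega→rho.
A2 = A1; e.g. delta (Max) has no edge into A1. Fixed point.
Max's winning region = {omega, rho, zulu}.

omega, rho, zulu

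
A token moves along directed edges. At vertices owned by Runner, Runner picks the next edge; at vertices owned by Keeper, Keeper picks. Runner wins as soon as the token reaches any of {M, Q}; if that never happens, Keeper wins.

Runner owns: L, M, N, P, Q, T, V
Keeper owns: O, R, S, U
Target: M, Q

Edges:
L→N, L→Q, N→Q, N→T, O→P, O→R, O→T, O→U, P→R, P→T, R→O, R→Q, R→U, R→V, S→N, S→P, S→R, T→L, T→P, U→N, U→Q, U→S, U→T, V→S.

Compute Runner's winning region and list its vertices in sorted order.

L, M, N, P, Q, T

A0 = {M, Q}
A1: add {L, N} — L (Runner) has L→Q; N (Runner) has N→Q.
A2: add {T} — T (Runner) has T→L.
A3: add {P} — P (Runner) has P→T.
A4 = A3; e.g. O (Keeper) can still go to R. Fixed point.
Runner's winning region = {L, M, N, P, Q, T}.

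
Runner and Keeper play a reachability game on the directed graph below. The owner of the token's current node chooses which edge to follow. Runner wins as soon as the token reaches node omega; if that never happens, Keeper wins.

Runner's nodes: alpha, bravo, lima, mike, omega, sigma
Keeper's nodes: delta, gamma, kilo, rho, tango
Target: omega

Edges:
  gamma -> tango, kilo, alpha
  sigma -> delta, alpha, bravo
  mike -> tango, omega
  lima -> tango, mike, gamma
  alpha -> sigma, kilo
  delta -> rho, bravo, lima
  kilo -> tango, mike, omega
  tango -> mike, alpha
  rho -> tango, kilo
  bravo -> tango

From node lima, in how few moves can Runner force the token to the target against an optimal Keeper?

A0 = {omega}
A1: add {mike} — mike (Runner) has mike→omega.
A2: add {lima} — lima (Runner) has lima→mike.
A3 = A2; e.g. tango (Keeper) can still go to alpha. Fixed point.
lima enters the attractor at level 2, so Runner can force the target in 2 moves from there.

2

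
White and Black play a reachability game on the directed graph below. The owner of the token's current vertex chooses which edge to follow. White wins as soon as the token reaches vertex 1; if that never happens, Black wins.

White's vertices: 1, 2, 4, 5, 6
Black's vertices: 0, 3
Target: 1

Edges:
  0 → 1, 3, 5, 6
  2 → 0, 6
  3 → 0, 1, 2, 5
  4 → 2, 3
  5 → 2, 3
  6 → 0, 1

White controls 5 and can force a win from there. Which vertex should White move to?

2

A0 = {1}
A1: add {6} — 6 (White) has 6→1.
A2: add {2} — 2 (White) has 2→6.
A3: add {4, 5} — 4 (White) has 4→2; 5 (White) has 5→2.
A4 = A3; e.g. 0 (Black) can still go to 3. Fixed point.
From 5, successor 2 is in the attractor (rank 2); the other successor 3 is not.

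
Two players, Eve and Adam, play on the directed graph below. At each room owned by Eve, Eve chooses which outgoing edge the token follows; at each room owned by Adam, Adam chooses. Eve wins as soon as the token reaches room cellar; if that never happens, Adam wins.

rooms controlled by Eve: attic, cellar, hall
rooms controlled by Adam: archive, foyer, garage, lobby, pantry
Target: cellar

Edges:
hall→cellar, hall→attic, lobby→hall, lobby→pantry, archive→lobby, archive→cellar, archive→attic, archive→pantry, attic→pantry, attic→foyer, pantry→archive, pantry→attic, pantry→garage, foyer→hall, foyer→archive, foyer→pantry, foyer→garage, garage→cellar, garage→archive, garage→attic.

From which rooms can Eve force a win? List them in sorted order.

cellar, hall

A0 = {cellar}
A1: add {hall} — hall (Eve) has hall→cellar.
A2 = A1; e.g. lobby (Adam) can still go to pantry. Fixed point.
Eve's winning region = {cellar, hall}.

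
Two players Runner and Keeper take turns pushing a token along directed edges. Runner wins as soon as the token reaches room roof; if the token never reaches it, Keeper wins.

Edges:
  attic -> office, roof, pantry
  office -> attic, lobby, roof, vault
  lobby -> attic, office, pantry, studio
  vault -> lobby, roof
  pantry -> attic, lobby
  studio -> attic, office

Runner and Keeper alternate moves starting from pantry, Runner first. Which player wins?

Track states (vertex, player-to-move).
A0 = {(roof,Runner), (roof,Keeper)}
A1: add {(attic,Runner), (office,Runner), (vault,Runner)}.
A2: add {(studio,Keeper)}.
A3: add {(lobby,Runner)}.
A4: add {(office,Keeper), (vault,Keeper), (pantry,Keeper)}.
A5: add {(studio,Runner)}.
A6 = A5; e.g. (attic,Keeper) stays out. (pantry,Runner) never enters ⇒ Keeper avoids the target.

Keeper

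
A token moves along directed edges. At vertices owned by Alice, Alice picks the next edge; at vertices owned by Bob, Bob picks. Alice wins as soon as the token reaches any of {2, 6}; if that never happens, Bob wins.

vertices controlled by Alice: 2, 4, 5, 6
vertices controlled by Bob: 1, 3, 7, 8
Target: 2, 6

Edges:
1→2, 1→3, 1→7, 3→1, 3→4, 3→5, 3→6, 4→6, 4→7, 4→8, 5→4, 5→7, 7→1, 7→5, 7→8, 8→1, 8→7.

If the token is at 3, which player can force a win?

A0 = {2, 6}
A1: add {4} — 4 (Alice) has 4→6.
A2: add {5} — 5 (Alice) has 5→4.
A3 = A2; e.g. 1 (Bob) can still go to 3. Fixed point.
3 never enters the attractor, so Bob can avoid the target forever.

Bob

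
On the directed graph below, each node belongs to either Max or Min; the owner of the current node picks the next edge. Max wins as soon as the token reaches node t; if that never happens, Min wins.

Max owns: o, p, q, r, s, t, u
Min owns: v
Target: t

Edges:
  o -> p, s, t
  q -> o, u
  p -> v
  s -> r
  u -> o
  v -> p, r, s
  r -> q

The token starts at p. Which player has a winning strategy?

Min

A0 = {t}
A1: add {o} — o (Max) has o→t.
A2: add {q, u} — q (Max) has q→o; u (Max) has u→o.
A3: add {r} — r (Max) has r→q.
A4: add {s} — s (Max) has s→r.
A5 = A4; e.g. p (Max) has no edge into A4. Fixed point.
p never enters the attractor, so Min can avoid the target forever.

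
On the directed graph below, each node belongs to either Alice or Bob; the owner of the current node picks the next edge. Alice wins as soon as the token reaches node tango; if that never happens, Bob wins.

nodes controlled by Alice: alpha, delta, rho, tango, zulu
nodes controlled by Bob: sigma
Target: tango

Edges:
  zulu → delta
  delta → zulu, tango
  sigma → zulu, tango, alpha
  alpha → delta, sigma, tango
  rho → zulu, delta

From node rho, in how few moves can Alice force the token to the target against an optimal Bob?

2

A0 = {tango}
A1: add {alpha, delta} — delta (Alice) has delta→tango; alpha (Alice) has alpha→tango.
A2: add {rho, zulu} — zulu (Alice) has zulu→delta; rho (Alice) has rho→delta.
rho enters the attractor at level 2, so Alice can force the target in 2 moves from there.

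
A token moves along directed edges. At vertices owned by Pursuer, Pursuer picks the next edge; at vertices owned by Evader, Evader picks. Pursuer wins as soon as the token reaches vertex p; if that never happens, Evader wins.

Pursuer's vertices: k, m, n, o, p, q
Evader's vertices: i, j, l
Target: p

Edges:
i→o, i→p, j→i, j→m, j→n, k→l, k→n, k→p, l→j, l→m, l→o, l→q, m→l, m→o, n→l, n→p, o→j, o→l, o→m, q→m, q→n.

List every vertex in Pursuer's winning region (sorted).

A0 = {p}
A1: add {k, n} — k (Pursuer) has k→p; n (Pursuer) has n→p.
A2: add {q} — q (Pursuer) has q→n.
A3 = A2; e.g. i (Evader) can still go to o. Fixed point.
Pursuer's winning region = {k, n, p, q}.

k, n, p, q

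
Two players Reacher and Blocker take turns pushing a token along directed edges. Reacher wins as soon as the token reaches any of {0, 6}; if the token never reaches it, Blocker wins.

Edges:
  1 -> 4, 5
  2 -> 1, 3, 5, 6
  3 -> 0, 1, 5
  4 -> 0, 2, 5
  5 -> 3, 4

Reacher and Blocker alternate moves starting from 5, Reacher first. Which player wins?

Blocker

Track states (vertex, player-to-move).
A0 = {(0,Reacher), (0,Blocker), (6,Reacher), (6,Blocker)}
A1: add {(2,Reacher), (3,Reacher), (4,Reacher)}.
A2: add {(5,Blocker)}.
A3: add {(1,Reacher)}.
A4 = A3; e.g. (1,Blocker) stays out. (5,Reacher) never enters ⇒ Blocker avoids the target.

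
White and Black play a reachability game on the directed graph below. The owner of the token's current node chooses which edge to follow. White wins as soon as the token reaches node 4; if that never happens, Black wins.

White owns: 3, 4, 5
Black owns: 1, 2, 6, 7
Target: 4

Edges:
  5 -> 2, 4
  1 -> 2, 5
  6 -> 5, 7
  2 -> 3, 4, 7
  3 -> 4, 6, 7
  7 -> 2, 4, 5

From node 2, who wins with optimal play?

A0 = {4}
A1: add {3, 5} — 3 (White) has 3→4; 5 (White) has 5→4.
A2 = A1; e.g. 1 (Black) can still go to 2. Fixed point.
2 never enters the attractor, so Black can avoid the target forever.

Black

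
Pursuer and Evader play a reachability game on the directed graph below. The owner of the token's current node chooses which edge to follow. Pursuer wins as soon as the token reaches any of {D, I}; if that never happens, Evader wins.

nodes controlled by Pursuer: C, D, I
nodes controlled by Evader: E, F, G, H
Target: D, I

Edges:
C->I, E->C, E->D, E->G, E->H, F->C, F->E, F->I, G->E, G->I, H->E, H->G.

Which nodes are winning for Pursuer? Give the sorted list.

A0 = {D, I}
A1: add {C} — C (Pursuer) has C→I.
A2 = A1; e.g. E (Evader) can still go to G. Fixed point.
Pursuer's winning region = {C, D, I}.

C, D, I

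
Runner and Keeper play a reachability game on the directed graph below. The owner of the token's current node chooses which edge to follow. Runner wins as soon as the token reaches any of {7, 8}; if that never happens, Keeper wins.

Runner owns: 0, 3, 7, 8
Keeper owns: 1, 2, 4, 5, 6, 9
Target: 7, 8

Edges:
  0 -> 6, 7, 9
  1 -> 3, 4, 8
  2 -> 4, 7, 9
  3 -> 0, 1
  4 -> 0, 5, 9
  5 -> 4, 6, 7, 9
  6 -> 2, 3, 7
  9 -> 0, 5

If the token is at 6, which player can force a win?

A0 = {7, 8}
A1: add {0} — 0 (Runner) has 0→7.
A2: add {3} — 3 (Runner) has 3→0.
A3 = A2; e.g. 1 (Keeper) can still go to 4. Fixed point.
6 never enters the attractor, so Keeper can avoid the target forever.

Keeper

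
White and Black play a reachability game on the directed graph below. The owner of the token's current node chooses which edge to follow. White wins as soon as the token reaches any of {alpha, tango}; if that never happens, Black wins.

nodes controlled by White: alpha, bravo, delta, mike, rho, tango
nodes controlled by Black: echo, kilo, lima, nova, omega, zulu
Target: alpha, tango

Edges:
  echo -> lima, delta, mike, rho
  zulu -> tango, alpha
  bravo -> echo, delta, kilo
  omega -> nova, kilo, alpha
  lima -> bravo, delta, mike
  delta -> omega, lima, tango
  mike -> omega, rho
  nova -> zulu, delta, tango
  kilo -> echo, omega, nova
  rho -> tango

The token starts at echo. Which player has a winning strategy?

White

A0 = {alpha, tango}
A1: add {delta, rho, zulu} — zulu (Black): all of {tango, alpha} already in; delta (White) has delta→tango; rho (White) has rho→tango.
A2: add {bravo, mike, nova} — bravo (White) has bravo→delta; mike (White) has mike→rho; nova (Black): all of {zulu, delta, tango} already in.
A3: add {lima} — lima (Black): all of {bravo, delta, mike} already in.
A4: add {echo} — echo (Black): all of {lima, delta, mike, rho} already in.
A5 = A4; e.g. omega (Black) can still go to kilo. Fixed point.
echo ∈ A4, so White can force the target.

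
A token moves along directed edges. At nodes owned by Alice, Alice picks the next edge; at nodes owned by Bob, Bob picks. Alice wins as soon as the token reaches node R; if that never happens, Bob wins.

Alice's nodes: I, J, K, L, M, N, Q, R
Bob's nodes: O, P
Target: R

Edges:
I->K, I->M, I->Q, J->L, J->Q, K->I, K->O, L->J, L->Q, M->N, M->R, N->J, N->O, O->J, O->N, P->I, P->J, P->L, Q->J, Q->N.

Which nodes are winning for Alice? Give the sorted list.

A0 = {R}
A1: add {M} — M (Alice) has M→R.
A2: add {I} — I (Alice) has I→M.
A3: add {K} — K (Alice) has K→I.
A4 = A3; e.g. J (Alice) has no edge into A3. Fixed point.
Alice's winning region = {I, K, M, R}.

I, K, M, R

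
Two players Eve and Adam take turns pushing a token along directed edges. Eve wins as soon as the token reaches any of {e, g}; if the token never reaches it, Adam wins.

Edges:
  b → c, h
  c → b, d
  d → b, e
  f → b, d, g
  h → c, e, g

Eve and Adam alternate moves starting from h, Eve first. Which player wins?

Track states (vertex, player-to-move).
A0 = {(e,Eve), (e,Adam), (g,Eve), (g,Adam)}
A1: add {(d,Eve), (f,Eve), (h,Eve)}.
(h,Eve) ∈ A1 ⇒ Eve forces the target.

Eve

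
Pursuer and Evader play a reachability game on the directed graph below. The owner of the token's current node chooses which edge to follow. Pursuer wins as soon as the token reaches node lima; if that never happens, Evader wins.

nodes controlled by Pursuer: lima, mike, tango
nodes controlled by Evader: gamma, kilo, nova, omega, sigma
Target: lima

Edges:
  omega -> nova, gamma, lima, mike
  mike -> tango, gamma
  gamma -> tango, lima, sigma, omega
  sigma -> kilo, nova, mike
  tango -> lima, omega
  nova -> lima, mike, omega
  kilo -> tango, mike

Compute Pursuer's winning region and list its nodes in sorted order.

kilo, lima, mike, tango

A0 = {lima}
A1: add {tango} — tango (Pursuer) has tango→lima.
A2: add {mike} — mike (Pursuer) has mike→tango.
A3: add {kilo} — kilo (Evader): all of {tango, mike} already in.
A4 = A3; e.g. nova (Evader) can still go to omega. Fixed point.
Pursuer's winning region = {kilo, lima, mike, tango}.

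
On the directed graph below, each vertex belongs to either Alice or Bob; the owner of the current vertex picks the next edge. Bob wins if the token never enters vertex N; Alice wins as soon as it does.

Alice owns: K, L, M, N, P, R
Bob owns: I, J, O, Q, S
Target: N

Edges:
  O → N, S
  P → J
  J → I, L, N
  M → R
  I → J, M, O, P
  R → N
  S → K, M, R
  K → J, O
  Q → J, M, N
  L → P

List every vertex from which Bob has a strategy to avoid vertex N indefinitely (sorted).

A0 = {N}
A1: add {R} — R (Alice) has R→N.
A2: add {M} — M (Alice) has M→R.
A3 = A2; e.g. I (Bob) can still go to J. Fixed point.
Alice's attractor = {M, N, R}; Bob avoids the target exactly from the complement.

I, J, K, L, O, P, Q, S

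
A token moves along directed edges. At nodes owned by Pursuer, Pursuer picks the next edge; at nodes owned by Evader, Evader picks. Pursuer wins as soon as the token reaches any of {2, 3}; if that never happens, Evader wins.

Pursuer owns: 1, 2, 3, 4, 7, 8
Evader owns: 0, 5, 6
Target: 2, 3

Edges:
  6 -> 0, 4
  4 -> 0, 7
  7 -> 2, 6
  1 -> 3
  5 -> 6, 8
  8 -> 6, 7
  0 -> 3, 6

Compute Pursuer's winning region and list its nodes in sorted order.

A0 = {2, 3}
A1: add {1, 7} — 1 (Pursuer) has 1→3; 7 (Pursuer) has 7→2.
A2: add {4, 8} — 4 (Pursuer) has 4→7; 8 (Pursuer) has 8→7.
A3 = A2; e.g. 0 (Evader) can still go to 6. Fixed point.
Pursuer's winning region = {1, 2, 3, 4, 7, 8}.

1, 2, 3, 4, 7, 8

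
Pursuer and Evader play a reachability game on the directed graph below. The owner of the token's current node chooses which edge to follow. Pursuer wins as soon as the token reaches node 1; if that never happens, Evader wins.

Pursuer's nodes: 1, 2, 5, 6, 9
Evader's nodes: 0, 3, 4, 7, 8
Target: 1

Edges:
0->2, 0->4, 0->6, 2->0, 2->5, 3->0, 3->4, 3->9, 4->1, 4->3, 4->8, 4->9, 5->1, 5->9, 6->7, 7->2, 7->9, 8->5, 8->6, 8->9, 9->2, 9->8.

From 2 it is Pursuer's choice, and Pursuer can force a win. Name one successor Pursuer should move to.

A0 = {1}
A1: add {5} — 5 (Pursuer) has 5→1.
A2: add {2} — 2 (Pursuer) has 2→5.
A3: add {9} — 9 (Pursuer) has 9→2.
A4: add {7} — 7 (Evader): all of {2, 9} already in.
A5: add {6} — 6 (Pursuer) has 6→7.
A6: add {8} — 8 (Evader): all of {5, 6, 9} already in.
A7 = A6; e.g. 0 (Evader) can still go to 4. Fixed point.
From 2, successor 5 is in the attractor (rank 1); the other successor 0 is not.

5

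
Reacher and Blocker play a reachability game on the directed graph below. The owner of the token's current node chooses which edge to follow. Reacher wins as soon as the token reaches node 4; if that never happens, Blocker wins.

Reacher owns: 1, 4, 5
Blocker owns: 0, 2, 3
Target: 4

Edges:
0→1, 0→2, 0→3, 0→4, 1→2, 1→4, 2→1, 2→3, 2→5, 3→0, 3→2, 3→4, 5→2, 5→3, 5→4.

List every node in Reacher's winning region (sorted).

A0 = {4}
A1: add {1, 5} — 1 (Reacher) has 1→4; 5 (Reacher) has 5→4.
A2 = A1; e.g. 0 (Blocker) can still go to 2. Fixed point.
Reacher's winning region = {1, 4, 5}.

1, 4, 5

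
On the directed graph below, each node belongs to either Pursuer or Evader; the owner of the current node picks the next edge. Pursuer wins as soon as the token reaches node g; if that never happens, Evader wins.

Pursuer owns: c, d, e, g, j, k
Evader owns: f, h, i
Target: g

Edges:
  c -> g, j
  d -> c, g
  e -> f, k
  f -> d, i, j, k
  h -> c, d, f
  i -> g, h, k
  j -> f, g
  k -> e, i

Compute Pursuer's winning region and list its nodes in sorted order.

A0 = {g}
A1: add {c, d, j} — c (Pursuer) has c→g; d (Pursuer) has d→g; j (Pursuer) has j→g.
A2 = A1; e.g. e (Pursuer) has no edge into A1. Fixed point.
Pursuer's winning region = {c, d, g, j}.

c, d, g, j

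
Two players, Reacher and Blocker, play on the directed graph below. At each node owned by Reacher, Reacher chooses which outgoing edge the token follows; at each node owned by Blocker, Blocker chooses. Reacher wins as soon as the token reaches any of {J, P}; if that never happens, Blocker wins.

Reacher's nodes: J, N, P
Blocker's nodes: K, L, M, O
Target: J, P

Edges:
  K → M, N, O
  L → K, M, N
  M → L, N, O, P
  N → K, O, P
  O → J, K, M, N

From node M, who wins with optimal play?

Blocker

A0 = {J, P}
A1: add {N} — N (Reacher) has N→P.
A2 = A1; e.g. K (Blocker) can still go to M. Fixed point.
M never enters the attractor, so Blocker can avoid the target forever.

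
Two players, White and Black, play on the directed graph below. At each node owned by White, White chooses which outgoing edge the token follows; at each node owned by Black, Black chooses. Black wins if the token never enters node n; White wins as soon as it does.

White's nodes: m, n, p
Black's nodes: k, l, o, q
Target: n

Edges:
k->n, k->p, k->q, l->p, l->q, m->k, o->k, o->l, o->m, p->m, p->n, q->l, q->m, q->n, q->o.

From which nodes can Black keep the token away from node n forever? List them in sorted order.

k, l, m, o, q

A0 = {n}
A1: add {p} — p (White) has p→n.
A2 = A1; e.g. k (Black) can still go to q. Fixed point.
White's attractor = {n, p}; Black avoids the target exactly from the complement.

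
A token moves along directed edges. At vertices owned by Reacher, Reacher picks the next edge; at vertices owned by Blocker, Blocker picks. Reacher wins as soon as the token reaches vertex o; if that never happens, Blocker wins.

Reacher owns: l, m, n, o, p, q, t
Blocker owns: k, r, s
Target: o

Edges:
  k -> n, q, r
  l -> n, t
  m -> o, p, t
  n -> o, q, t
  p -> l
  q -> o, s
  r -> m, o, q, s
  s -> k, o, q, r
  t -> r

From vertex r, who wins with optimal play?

A0 = {o}
A1: add {m, n, q} — m (Reacher) has m→o; n (Reacher) has n→o; q (Reacher) has q→o.
A2: add {l} — l (Reacher) has l→n.
A3: add {p} — p (Reacher) has p→l.
A4 = A3; e.g. k (Blocker) can still go to r. Fixed point.
r never enters the attractor, so Blocker can avoid the target forever.

Blocker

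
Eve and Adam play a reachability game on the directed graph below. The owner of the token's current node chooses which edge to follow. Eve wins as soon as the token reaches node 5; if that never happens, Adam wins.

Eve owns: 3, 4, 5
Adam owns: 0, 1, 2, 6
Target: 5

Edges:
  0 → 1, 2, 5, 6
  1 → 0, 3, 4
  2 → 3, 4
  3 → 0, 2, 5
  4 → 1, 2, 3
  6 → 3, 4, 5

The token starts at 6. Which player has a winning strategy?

Eve

A0 = {5}
A1: add {3} — 3 (Eve) has 3→5.
A2: add {4} — 4 (Eve) has 4→3.
A3: add {2, 6} — 2 (Adam): all of {3, 4} already in; 6 (Adam): all of {3, 4, 5} already in.
A4 = A3; e.g. 0 (Adam) can still go to 1. Fixed point.
6 ∈ A3, so Eve can force the target.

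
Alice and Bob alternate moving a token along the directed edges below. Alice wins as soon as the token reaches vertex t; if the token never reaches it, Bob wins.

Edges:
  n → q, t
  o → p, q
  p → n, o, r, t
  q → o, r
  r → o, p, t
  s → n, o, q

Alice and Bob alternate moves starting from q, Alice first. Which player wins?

Track states (vertex, player-to-move).
A0 = {(t,Alice), (t,Bob)}
A1: add {(n,Alice), (p,Alice), (r,Alice)}.
A2 = A1; e.g. (n,Bob) stays out. (q,Alice) never enters ⇒ Bob avoids the target.

Bob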